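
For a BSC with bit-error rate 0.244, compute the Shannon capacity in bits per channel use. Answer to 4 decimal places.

Binary symmetric channel: C = 1 − h₂(ε) where h₂ is the binary entropy function.
h₂(0.244) = −0.244·log₂0.244 − 0.756·log₂0.756 = 0.8016.
C = 1 − 0.8016 = 0.1984 bits per channel use.

0.1984 bits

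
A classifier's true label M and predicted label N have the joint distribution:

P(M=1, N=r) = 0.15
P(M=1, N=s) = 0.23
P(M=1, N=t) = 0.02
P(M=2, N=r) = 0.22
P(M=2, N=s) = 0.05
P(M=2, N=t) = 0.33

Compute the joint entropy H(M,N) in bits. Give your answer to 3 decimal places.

2.236 bits

H(M,N) = −Σ p(x,y)·log₂ p(x,y) over all 6 cells.
  cell (1,r): −0.15·log₂0.15 = 0.4105
  cell (1,s): −0.23·log₂0.23 = 0.4877
  cell (1,t): −0.02·log₂0.02 = 0.1129
  cell (2,r): −0.22·log₂0.22 = 0.4806
  cell (2,s): −0.05·log₂0.05 = 0.2161
  cell (2,t): −0.33·log₂0.33 = 0.5278
Sum = 2.236 bits.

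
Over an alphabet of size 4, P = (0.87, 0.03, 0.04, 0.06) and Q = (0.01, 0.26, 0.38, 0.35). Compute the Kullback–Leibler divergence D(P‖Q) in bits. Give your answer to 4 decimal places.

D(P‖Q) = Σ p·log₂(p/q).
  0.87·log₂(0.87/0.01) = 5.60536
  0.03·log₂(0.03/0.26) = -0.09346
  0.04·log₂(0.04/0.38) = -0.12992
  0.06·log₂(0.06/0.35) = -0.15266
D(P‖Q) = 5.2293 bits.

5.2293 bits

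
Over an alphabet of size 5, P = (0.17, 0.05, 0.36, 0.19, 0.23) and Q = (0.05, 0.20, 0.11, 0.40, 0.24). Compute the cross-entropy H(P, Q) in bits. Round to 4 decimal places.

H(P,Q) = −Σ p·log₂ q.
  −0.17·log₂(0.05) = 0.73473
  −0.05·log₂(0.20) = 0.11610
  −0.36·log₂(0.11) = 1.14639
  −0.19·log₂(0.40) = 0.25117
  −0.23·log₂(0.24) = 0.47355
H(P,Q) = 2.7219 bits.

2.7219 bits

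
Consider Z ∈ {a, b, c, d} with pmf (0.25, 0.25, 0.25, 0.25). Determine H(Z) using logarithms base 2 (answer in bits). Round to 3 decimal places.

H(Z) = −Σ p·log₂ p.
  −(0.25)·log₂(0.25) = 0.5000
  −(0.25)·log₂(0.25) = 0.5000
  −(0.25)·log₂(0.25) = 0.5000
  −(0.25)·log₂(0.25) = 0.5000
Sum: 0.5000 + 0.5000 + 0.5000 + 0.5000 = 2.000 bits.

2.000 bits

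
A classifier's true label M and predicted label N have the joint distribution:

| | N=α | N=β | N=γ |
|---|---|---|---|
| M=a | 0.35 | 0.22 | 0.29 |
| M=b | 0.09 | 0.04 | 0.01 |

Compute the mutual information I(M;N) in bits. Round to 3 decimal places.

Marginals: p(M) = (0.8600, 0.1400), p(N) = (0.4400, 0.2600, 0.3000).
I(M;N) = Σ p(x,y)·log₂[p(x,y)/(p(x)p(y))].
  (a,α): 0.35·log₂(0.9249) = -0.0394
  (a,β): 0.22·log₂(0.9839) = -0.0052
  (a,γ): 0.29·log₂(1.1240) = 0.0489
  (b,α): 0.09·log₂(1.4610) = 0.0492
  (b,β): 0.04·log₂(1.0989) = 0.0054
  (b,γ): 0.01·log₂(0.2381) = -0.0207
Sum = 0.038 bits.

0.038 bits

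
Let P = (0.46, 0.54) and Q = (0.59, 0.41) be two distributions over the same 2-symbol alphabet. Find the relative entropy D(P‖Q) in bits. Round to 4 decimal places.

D(P‖Q) = Σ p·log₂(p/q).
  0.46·log₂(0.46/0.59) = -0.16518
  0.54·log₂(0.54/0.41) = 0.21456
D(P‖Q) = 0.0494 bits.

0.0494 bits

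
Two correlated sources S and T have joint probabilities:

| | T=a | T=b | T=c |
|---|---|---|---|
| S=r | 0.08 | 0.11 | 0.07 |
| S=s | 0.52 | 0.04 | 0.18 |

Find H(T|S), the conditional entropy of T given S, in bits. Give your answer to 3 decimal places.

Marginals: p(S) = (0.2600, 0.7400), p(T) = (0.6000, 0.1500, 0.2500).
H(T|S) = Σ p(S) · H(T|S=·).
  S=r: p=0.2600, H(T|S=r) = 1.5579
  S=s: p=0.7400, H(T|S=s) = 1.0813
Weighted sum = 1.205 bits.

1.205 bits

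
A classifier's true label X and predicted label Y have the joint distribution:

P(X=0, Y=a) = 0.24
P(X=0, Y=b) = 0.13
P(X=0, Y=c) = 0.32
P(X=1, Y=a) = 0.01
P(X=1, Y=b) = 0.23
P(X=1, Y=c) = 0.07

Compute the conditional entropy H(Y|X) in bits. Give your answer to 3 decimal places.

1.332 bits

Chain rule: H(Y|X) = H(X,Y) − H(X).
Marginals: p(X) = (0.6900, 0.3100), p(Y) = (0.2500, 0.3600, 0.3900).
H(X,Y) = 2.2255 bits; H(X) = 0.8932 bits.
H(Y|X) = 2.2255 − 0.8932 = 1.332 bits.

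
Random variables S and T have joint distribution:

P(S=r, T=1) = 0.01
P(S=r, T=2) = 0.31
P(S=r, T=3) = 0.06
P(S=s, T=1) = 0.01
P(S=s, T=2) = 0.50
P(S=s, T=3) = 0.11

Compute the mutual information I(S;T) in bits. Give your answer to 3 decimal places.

0.001 bits

Marginals: p(S) = (0.3800, 0.6200), p(T) = (0.0200, 0.8100, 0.1700).
I(S;T) = Σ p(x,y)·log₂[p(x,y)/(p(x)p(y))].
  (r,1): 0.01·log₂(1.3158) = 0.0040
  (r,2): 0.31·log₂(1.0071) = 0.0032
  (r,3): 0.06·log₂(0.9288) = -0.0064
  (s,1): 0.01·log₂(0.8065) = -0.0031
  (s,2): 0.50·log₂(0.9956) = -0.0032
  (s,3): 0.11·log₂(1.0436) = 0.0068
Sum = 0.001 bits.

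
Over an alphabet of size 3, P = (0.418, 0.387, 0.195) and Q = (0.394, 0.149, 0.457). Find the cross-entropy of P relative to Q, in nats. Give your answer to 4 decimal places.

H(P,Q) = −Σ p·ln q.
  −0.418·ln(0.394) = 0.38933
  −0.387·ln(0.149) = 0.73677
  −0.195·ln(0.457) = 0.15270
H(P,Q) = 1.2788 nats.

1.2788 nats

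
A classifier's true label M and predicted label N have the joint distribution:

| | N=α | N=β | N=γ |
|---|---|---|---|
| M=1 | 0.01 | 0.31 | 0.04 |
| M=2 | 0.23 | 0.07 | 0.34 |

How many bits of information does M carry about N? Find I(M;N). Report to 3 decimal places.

Marginals: p(M) = (0.3600, 0.6400), p(N) = (0.2400, 0.3800, 0.3800).
I(M;N) = Σ p(x,y)·log₂[p(x,y)/(p(x)p(y))].
  (1,α): 0.01·log₂(0.1157) = -0.0311
  (1,β): 0.31·log₂(2.2661) = 0.3659
  (1,γ): 0.04·log₂(0.2924) = -0.0710
  (2,α): 0.23·log₂(1.4974) = 0.1340
  (2,β): 0.07·log₂(0.2878) = -0.1258
  (2,γ): 0.34·log₂(1.3980) = 0.1644
Sum = 0.436 bits.

0.436 bits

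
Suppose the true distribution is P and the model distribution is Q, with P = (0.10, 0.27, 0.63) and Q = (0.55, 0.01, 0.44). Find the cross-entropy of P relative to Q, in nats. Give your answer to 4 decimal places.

H(P,Q) = −Σ p·ln q.
  −0.10·ln(0.55) = 0.05978
  −0.27·ln(0.01) = 1.24340
  −0.63·ln(0.44) = 0.51722
H(P,Q) = 1.8204 nats.

1.8204 nats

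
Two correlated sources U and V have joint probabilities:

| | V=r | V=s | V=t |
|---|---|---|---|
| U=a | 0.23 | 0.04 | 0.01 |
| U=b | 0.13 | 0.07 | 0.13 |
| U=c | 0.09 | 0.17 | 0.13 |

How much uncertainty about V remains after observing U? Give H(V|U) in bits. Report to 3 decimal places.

Chain rule: H(V|U) = H(U,V) − H(U).
Marginals: p(U) = (0.2800, 0.3300, 0.3900), p(V) = (0.4500, 0.2800, 0.2700).
H(U,V) = 2.9036 bits; H(U) = 1.5718 bits.
H(V|U) = 2.9036 − 1.5718 = 1.332 bits.

1.332 bits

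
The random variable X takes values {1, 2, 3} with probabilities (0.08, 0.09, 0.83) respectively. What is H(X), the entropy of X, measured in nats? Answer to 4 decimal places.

H(X) = −Σ p·ln p.
  −(0.08)·ln(0.08) = 0.20206
  −(0.09)·ln(0.09) = 0.21672
  −(0.83)·ln(0.83) = 0.15465
Sum: 0.20206 + 0.21672 + 0.15465 = 0.5734 nats.

0.5734 nats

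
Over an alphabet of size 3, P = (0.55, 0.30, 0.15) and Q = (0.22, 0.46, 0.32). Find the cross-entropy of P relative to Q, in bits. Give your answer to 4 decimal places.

H(P,Q) = −Σ p·log₂ q.
  −0.55·log₂(0.22) = 1.20143
  −0.30·log₂(0.46) = 0.33609
  −0.15·log₂(0.32) = 0.24658
H(P,Q) = 1.7841 bits.

1.7841 bits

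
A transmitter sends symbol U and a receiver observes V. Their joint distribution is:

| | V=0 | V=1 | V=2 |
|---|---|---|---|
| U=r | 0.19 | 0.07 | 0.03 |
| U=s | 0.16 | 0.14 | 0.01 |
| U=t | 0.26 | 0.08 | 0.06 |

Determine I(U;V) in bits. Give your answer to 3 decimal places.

0.053 bits

Marginals: p(U) = (0.2900, 0.3100, 0.4000), p(V) = (0.6100, 0.2900, 0.1000).
I(U;V) = Σ p(x,y)·log₂[p(x,y)/(p(x)p(y))].
  (r,0): 0.19·log₂(1.0741) = 0.0196
  (r,1): 0.07·log₂(0.8323) = -0.0185
  (r,2): 0.03·log₂(1.0345) = 0.0015
  (s,0): 0.16·log₂(0.8461) = -0.0386
  (s,1): 0.14·log₂(1.5573) = 0.0895
  (s,2): 0.01·log₂(0.3226) = -0.0163
  (t,0): 0.26·log₂(1.0656) = 0.0238
  (t,1): 0.08·log₂(0.6897) = -0.0429
  (t,2): 0.06·log₂(1.5000) = 0.0351
Sum = 0.053 bits.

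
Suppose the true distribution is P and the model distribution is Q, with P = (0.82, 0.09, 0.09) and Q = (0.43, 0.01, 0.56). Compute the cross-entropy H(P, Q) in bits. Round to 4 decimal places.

H(P,Q) = −Σ p·log₂ q.
  −0.82·log₂(0.43) = 0.99842
  −0.09·log₂(0.01) = 0.59795
  −0.09·log₂(0.56) = 0.07529
H(P,Q) = 1.6717 bits.

1.6717 bits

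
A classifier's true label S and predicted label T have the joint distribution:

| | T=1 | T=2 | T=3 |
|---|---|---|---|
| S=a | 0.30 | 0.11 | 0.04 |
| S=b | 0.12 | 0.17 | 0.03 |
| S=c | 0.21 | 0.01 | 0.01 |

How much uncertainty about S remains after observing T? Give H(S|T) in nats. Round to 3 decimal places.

Chain rule: H(S|T) = H(S,T) − H(T).
Marginals: p(S) = (0.4500, 0.3200, 0.2300), p(T) = (0.6300, 0.2900, 0.0800).
H(S,T) = 1.8134 nats; H(T) = 0.8521 nats.
H(S|T) = 1.8134 − 0.8521 = 0.961 nats.

0.961 nats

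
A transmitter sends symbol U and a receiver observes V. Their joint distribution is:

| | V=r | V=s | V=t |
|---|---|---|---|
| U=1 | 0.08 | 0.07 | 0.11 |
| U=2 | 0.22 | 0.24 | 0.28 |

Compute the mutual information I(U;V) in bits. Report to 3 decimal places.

0.002 bits

Marginals: p(U) = (0.2600, 0.7400), p(V) = (0.3000, 0.3100, 0.3900).
I(U;V) = H(U) + H(V) − H(U,V).
H(U) = 0.8267, H(V) = 1.5747, H(U,V) = 2.3993.
I(U;V) = 0.8267 + 1.5747 − 2.3993 = 0.002 bits.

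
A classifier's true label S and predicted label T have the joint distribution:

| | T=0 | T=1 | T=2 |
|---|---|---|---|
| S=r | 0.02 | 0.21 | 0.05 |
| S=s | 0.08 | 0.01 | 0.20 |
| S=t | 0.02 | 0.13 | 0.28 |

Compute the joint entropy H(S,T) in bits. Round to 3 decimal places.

H(S,T) = −Σ p(x,y)·log₂ p(x,y) over all 9 cells.
  cell (r,0): −0.02·log₂0.02 = 0.1129
  cell (r,1): −0.21·log₂0.21 = 0.4728
  cell (r,2): −0.05·log₂0.05 = 0.2161
  cell (s,0): −0.08·log₂0.08 = 0.2915
  cell (s,1): −0.01·log₂0.01 = 0.0664
  cell (s,2): −0.20·log₂0.20 = 0.4644
  cell (t,0): −0.02·log₂0.02 = 0.1129
  cell (t,1): −0.13·log₂0.13 = 0.3826
  cell (t,2): −0.28·log₂0.28 = 0.5142
Sum = 2.634 bits.

2.634 bits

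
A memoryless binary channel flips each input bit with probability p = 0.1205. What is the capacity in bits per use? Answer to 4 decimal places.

0.4692 bits

Binary symmetric channel: C = 1 − h₂(ε) where h₂ is the binary entropy function.
h₂(0.1205) = −0.1205·log₂0.1205 − 0.8795·log₂0.8795 = 0.5308.
C = 1 − 0.5308 = 0.4692 bits per channel use.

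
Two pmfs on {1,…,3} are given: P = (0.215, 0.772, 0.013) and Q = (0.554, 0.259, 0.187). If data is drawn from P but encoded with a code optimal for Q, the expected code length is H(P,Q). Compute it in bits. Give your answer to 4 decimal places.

H(P,Q) = −Σ p·log₂ q.
  −0.215·log₂(0.554) = 0.18319
  −0.772·log₂(0.259) = 1.50461
  −0.013·log₂(0.187) = 0.03145
H(P,Q) = 1.7192 bits.

1.7192 bits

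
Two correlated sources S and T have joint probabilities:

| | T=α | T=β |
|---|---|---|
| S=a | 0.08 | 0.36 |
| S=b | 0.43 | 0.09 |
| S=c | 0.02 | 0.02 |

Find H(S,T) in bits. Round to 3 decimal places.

H(S,T) = −Σ p(x,y)·log₂ p(x,y) over all 6 cells.
  cell (a,α): −0.08·log₂0.08 = 0.2915
  cell (a,β): −0.36·log₂0.36 = 0.5306
  cell (b,α): −0.43·log₂0.43 = 0.5236
  cell (b,β): −0.09·log₂0.09 = 0.3127
  cell (c,α): −0.02·log₂0.02 = 0.1129
  cell (c,β): −0.02·log₂0.02 = 0.1129
Sum = 1.884 bits.

1.884 bits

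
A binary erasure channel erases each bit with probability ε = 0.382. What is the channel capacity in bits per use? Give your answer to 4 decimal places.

Binary erasure channel: capacity C = 1 − ε.
C = 1 − 0.382 = 0.6180 bits per channel use.

0.6180 bits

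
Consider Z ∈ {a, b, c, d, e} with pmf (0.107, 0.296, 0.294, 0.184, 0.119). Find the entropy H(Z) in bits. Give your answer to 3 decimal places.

2.199 bits

H(Z) = −Σ p·log₂ p.
  −(0.107)·log₂(0.107) = 0.3450
  −(0.296)·log₂(0.296) = 0.5199
  −(0.294)·log₂(0.294) = 0.5192
  −(0.184)·log₂(0.184) = 0.4494
  −(0.119)·log₂(0.119) = 0.3654
Sum: 0.3450 + 0.5199 + 0.5192 + 0.4494 + 0.3654 = 2.199 bits.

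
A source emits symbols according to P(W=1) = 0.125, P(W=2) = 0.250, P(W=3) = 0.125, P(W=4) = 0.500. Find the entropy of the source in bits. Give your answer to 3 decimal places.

H(W) = −Σ p·log₂ p.
  −(0.125)·log₂(0.125) = 0.3750
  −(0.250)·log₂(0.250) = 0.5000
  −(0.125)·log₂(0.125) = 0.3750
  −(0.500)·log₂(0.500) = 0.5000
Sum: 0.3750 + 0.5000 + 0.3750 + 0.5000 = 1.750 bits.

1.750 bits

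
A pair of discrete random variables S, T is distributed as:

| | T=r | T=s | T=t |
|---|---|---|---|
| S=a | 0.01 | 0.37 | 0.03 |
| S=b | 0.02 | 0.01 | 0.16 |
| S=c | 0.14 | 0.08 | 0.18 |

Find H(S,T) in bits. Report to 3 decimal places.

2.485 bits

H(S,T) = −Σ p(x,y)·log₂ p(x,y) over all 9 cells.
  cell (a,r): −0.01·log₂0.01 = 0.0664
  cell (a,s): −0.37·log₂0.37 = 0.5307
  cell (a,t): −0.03·log₂0.03 = 0.1518
  cell (b,r): −0.02·log₂0.02 = 0.1129
  cell (b,s): −0.01·log₂0.01 = 0.0664
  cell (b,t): −0.16·log₂0.16 = 0.4230
  cell (c,r): −0.14·log₂0.14 = 0.3971
  cell (c,s): −0.08·log₂0.08 = 0.2915
  cell (c,t): −0.18·log₂0.18 = 0.4453
Sum = 2.485 bits.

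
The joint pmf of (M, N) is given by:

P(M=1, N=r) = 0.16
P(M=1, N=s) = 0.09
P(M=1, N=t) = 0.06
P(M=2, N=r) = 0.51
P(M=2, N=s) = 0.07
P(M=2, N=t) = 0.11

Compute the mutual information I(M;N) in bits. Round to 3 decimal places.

0.044 bits

Marginals: p(M) = (0.3100, 0.6900), p(N) = (0.6700, 0.1600, 0.1700).
I(M;N) = H(M) + H(N) − H(M,N).
H(M) = 0.8932, H(N) = 1.2447, H(M,N) = 2.0935.
I(M;N) = 0.8932 + 1.2447 − 2.0935 = 0.044 bits.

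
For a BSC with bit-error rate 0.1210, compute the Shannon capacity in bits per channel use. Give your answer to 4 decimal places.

Binary symmetric channel: C = 1 − h₂(ε) where h₂ is the binary entropy function.
h₂(0.1210) = −0.1210·log₂0.1210 − 0.8790·log₂0.8790 = 0.5322.
C = 1 − 0.5322 = 0.4678 bits per channel use.

0.4678 bits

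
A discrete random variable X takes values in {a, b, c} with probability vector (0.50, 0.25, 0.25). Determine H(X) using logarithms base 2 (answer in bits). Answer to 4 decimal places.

1.5000 bits

H(X) = −Σ p·log₂ p.
  −(0.50)·log₂(0.50) = 0.50000
  −(0.25)·log₂(0.25) = 0.50000
  −(0.25)·log₂(0.25) = 0.50000
Sum: 0.50000 + 0.50000 + 0.50000 = 1.5000 bits.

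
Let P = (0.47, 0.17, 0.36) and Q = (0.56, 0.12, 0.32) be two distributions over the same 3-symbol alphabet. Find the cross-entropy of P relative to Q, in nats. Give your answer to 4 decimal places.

1.0432 nats

H(P,Q) = −Σ p·ln q.
  −0.47·ln(0.56) = 0.27251
  −0.17·ln(0.12) = 0.36044
  −0.36·ln(0.32) = 0.41020
H(P,Q) = 1.0432 nats.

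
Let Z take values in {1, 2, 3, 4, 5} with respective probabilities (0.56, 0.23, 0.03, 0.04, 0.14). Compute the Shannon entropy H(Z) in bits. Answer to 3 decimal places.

H(Z) = −Σ p·log₂ p.
  −(0.56)·log₂(0.56) = 0.4684
  −(0.23)·log₂(0.23) = 0.4877
  −(0.03)·log₂(0.03) = 0.1518
  −(0.04)·log₂(0.04) = 0.1858
  −(0.14)·log₂(0.14) = 0.3971
Sum: 0.4684 + 0.4877 + 0.1518 + 0.1858 + 0.3971 = 1.691 bits.

1.691 bits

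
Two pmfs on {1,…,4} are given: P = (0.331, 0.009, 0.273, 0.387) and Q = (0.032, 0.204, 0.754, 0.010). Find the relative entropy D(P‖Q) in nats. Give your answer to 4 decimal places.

D(P‖Q) = Σ p·ln(p/q).
  0.331·ln(0.331/0.032) = 0.77334
  0.009·ln(0.009/0.204) = -0.02809
  0.273·ln(0.273/0.754) = -0.27735
  0.387·ln(0.387/0.010) = 1.41481
D(P‖Q) = 1.8827 nats.

1.8827 nats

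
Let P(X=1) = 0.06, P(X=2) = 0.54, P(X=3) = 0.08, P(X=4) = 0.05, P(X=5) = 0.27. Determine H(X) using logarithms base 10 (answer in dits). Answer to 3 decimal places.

0.524 dits

H(X) = −Σ p·log₁₀ p.
  −(0.06)·log₁₀(0.06) = 0.0733
  −(0.54)·log₁₀(0.54) = 0.1445
  −(0.08)·log₁₀(0.08) = 0.0878
  −(0.05)·log₁₀(0.05) = 0.0651
  −(0.27)·log₁₀(0.27) = 0.1535
Sum: 0.0733 + 0.1445 + 0.0878 + 0.0651 + 0.1535 = 0.524 dits.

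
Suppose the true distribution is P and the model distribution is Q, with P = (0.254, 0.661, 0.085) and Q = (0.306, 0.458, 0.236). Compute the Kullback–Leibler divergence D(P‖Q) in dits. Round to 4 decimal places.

D(P‖Q) = Σ p·log₁₀(p/q).
  0.254·log₁₀(0.254/0.306) = -0.02055
  0.661·log₁₀(0.661/0.458) = 0.10532
  0.085·log₁₀(0.085/0.236) = -0.03770
D(P‖Q) = 0.0471 dits.

0.0471 dits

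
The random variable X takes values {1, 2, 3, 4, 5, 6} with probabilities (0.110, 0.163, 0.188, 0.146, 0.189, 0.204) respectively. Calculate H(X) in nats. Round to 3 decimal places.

1.773 nats

H(X) = −Σ p·ln p.
  −(0.110)·ln(0.110) = 0.2428
  −(0.163)·ln(0.163) = 0.2957
  −(0.188)·ln(0.188) = 0.3142
  −(0.146)·ln(0.146) = 0.2809
  −(0.189)·ln(0.189) = 0.3149
  −(0.204)·ln(0.204) = 0.3243
Sum: 0.2428 + 0.2957 + 0.3142 + 0.2809 + 0.3149 + 0.3243 = 1.773 nats.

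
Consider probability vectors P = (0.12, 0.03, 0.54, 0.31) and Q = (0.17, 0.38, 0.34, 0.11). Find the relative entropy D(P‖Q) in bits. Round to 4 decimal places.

0.6536 bits

D(P‖Q) = Σ p·log₂(p/q).
  0.12·log₂(0.12/0.17) = -0.06030
  0.03·log₂(0.03/0.38) = -0.10989
  0.54·log₂(0.54/0.34) = 0.36041
  0.31·log₂(0.31/0.11) = 0.46338
D(P‖Q) = 0.6536 bits.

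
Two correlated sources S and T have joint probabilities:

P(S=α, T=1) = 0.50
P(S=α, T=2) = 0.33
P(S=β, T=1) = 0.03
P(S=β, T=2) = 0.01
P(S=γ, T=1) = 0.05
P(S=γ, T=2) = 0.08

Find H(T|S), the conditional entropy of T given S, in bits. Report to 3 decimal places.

Marginals: p(S) = (0.8300, 0.0400, 0.1300), p(T) = (0.5800, 0.4200).
H(T|S) = Σ p(S) · H(T|S=·).
  S=α: p=0.8300, H(T|S=α) = 0.9695
  S=β: p=0.0400, H(T|S=β) = 0.8113
  S=γ: p=0.1300, H(T|S=γ) = 0.9612
Weighted sum = 0.962 bits.

0.962 bits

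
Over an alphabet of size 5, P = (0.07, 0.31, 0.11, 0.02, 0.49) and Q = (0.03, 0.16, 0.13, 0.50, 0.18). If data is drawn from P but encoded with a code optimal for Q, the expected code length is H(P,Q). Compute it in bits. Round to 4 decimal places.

2.7297 bits

H(P,Q) = −Σ p·log₂ q.
  −0.07·log₂(0.03) = 0.35412
  −0.31·log₂(0.16) = 0.81960
  −0.11·log₂(0.13) = 0.32378
  −0.02·log₂(0.50) = 0.02000
  −0.49·log₂(0.18) = 1.21223
H(P,Q) = 2.7297 bits.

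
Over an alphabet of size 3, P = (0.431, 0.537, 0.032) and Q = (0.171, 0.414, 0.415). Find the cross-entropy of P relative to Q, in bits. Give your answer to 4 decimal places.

1.8220 bits

H(P,Q) = −Σ p·log₂ q.
  −0.431·log₂(0.171) = 1.09816
  −0.537·log₂(0.414) = 0.68322
  −0.032·log₂(0.415) = 0.04060
H(P,Q) = 1.8220 bits.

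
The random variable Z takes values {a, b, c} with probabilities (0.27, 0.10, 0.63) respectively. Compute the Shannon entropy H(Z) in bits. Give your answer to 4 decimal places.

1.2622 bits

H(Z) = −Σ p·log₂ p.
  −(0.27)·log₂(0.27) = 0.51002
  −(0.10)·log₂(0.10) = 0.33219
  −(0.63)·log₂(0.63) = 0.41994
Sum: 0.51002 + 0.33219 + 0.41994 = 1.2622 bits.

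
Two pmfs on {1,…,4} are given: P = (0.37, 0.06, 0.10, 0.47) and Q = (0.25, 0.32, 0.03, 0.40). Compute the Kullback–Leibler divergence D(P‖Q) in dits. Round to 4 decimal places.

0.1046 dits

D(P‖Q) = Σ p·log₁₀(p/q).
  0.37·log₁₀(0.37/0.25) = 0.06300
  0.06·log₁₀(0.06/0.32) = -0.04362
  0.10·log₁₀(0.10/0.03) = 0.05229
  0.47·log₁₀(0.47/0.40) = 0.03292
D(P‖Q) = 0.1046 dits.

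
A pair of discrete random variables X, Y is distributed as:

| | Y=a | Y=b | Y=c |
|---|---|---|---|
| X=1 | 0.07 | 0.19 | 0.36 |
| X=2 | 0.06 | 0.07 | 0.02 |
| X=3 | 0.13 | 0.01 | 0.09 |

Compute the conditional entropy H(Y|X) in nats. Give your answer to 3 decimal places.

0.912 nats

Marginals: p(X) = (0.6200, 0.1500, 0.2300), p(Y) = (0.2600, 0.2700, 0.4700).
H(Y|X) = Σ p(X) · H(Y|X=·).
  X=1: p=0.6200, H(Y|X=1) = 0.9244
  X=2: p=0.1500, H(Y|X=2) = 0.9908
  X=3: p=0.2300, H(Y|X=3) = 0.8260
Weighted sum = 0.912 nats.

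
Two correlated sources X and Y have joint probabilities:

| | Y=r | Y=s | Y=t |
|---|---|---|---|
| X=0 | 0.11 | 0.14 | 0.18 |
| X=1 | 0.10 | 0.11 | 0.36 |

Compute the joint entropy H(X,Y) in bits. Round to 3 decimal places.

H(X,Y) = −Σ p(x,y)·log₂ p(x,y) over all 6 cells.
  cell (0,r): −0.11·log₂0.11 = 0.3503
  cell (0,s): −0.14·log₂0.14 = 0.3971
  cell (0,t): −0.18·log₂0.18 = 0.4453
  cell (1,r): −0.10·log₂0.10 = 0.3322
  cell (1,s): −0.11·log₂0.11 = 0.3503
  cell (1,t): −0.36·log₂0.36 = 0.5306
Sum = 2.406 bits.

2.406 bits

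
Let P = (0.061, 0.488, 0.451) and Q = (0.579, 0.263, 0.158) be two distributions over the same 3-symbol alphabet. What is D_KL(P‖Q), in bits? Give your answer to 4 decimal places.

0.9196 bits

D(P‖Q) = Σ p·log₂(p/q).
  0.061·log₂(0.061/0.579) = -0.19805
  0.488·log₂(0.488/0.263) = 0.43521
  0.451·log₂(0.451/0.158) = 0.68245
D(P‖Q) = 0.9196 bits.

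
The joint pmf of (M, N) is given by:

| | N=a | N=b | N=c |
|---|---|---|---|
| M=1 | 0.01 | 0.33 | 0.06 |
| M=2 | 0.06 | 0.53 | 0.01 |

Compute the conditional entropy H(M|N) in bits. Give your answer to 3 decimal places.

0.909 bits

Marginals: p(M) = (0.4000, 0.6000), p(N) = (0.0700, 0.8600, 0.0700).
H(M|N) = Σ p(N) · H(M|N=·).
  N=a: p=0.0700, H(M|N=a) = 0.5917
  N=b: p=0.8600, H(M|N=b) = 0.9606
  N=c: p=0.0700, H(M|N=c) = 0.5917
Weighted sum = 0.909 bits.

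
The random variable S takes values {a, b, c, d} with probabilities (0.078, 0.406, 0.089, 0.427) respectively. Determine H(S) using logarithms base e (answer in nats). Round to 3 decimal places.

1.144 nats

H(S) = −Σ p·ln p.
  −(0.078)·ln(0.078) = 0.1990
  −(0.406)·ln(0.406) = 0.3660
  −(0.089)·ln(0.089) = 0.2153
  −(0.427)·ln(0.427) = 0.3634
Sum: 0.1990 + 0.3660 + 0.2153 + 0.3634 = 1.144 nats.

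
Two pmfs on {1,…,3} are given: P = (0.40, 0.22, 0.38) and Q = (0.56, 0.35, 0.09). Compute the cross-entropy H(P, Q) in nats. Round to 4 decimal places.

1.3779 nats

H(P,Q) = −Σ p·ln q.
  −0.40·ln(0.56) = 0.23193
  −0.22·ln(0.35) = 0.23096
  −0.38·ln(0.09) = 0.91502
H(P,Q) = 1.3779 nats.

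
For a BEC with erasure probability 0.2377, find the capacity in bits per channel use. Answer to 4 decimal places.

0.7623 bits

Binary erasure channel: capacity C = 1 − ε.
C = 1 − 0.2377 = 0.7623 bits per channel use.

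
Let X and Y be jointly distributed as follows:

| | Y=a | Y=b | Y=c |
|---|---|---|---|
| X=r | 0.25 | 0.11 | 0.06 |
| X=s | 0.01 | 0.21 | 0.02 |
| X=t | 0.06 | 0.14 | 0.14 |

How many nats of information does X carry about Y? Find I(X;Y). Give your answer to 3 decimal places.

Marginals: p(X) = (0.4200, 0.2400, 0.3400), p(Y) = (0.3200, 0.4600, 0.2200).
I(X;Y) = H(X) + H(Y) − H(X,Y).
H(X) = 1.0737, H(Y) = 1.0549, H(X,Y) = 1.9295.
I(X;Y) = 1.0737 + 1.0549 − 1.9295 = 0.199 nats.

0.199 nats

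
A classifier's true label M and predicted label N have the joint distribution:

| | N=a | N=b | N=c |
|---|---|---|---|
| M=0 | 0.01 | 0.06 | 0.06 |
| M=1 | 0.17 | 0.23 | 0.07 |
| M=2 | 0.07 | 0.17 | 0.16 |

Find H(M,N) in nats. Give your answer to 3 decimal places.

1.990 nats

H(M,N) = −Σ p(x,y)·ln p(x,y) over all 9 cells.
  cell (0,a): −0.01·ln0.01 = 0.0461
  cell (0,b): −0.06·ln0.06 = 0.1688
  cell (0,c): −0.06·ln0.06 = 0.1688
  cell (1,a): −0.17·ln0.17 = 0.3012
  cell (1,b): −0.23·ln0.23 = 0.3380
  cell (1,c): −0.07·ln0.07 = 0.1861
  cell (2,a): −0.07·ln0.07 = 0.1861
  cell (2,b): −0.17·ln0.17 = 0.3012
  cell (2,c): −0.16·ln0.16 = 0.2932
Sum = 1.990 nats.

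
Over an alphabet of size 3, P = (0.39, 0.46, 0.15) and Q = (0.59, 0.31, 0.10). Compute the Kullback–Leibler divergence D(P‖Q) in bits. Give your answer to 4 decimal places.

0.1167 bits

D(P‖Q) = Σ p·log₂(p/q).
  0.39·log₂(0.39/0.59) = -0.23292
  0.46·log₂(0.46/0.31) = 0.26191
  0.15·log₂(0.15/0.10) = 0.08774
D(P‖Q) = 0.1167 bits.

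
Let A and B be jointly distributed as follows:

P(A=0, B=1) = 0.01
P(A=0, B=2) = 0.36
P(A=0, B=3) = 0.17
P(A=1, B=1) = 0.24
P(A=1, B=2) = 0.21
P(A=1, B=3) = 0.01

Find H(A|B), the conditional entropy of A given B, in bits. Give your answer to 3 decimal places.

0.657 bits

Chain rule: H(A|B) = H(A,B) − H(B).
Marginals: p(A) = (0.5400, 0.4600), p(B) = (0.2500, 0.5700, 0.1800).
H(A,B) = 2.0650 bits; H(B) = 1.4076 bits.
H(A|B) = 2.0650 − 1.4076 = 0.657 bits.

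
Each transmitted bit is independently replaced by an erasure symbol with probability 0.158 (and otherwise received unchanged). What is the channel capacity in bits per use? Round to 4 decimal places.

0.8420 bits

Binary erasure channel: capacity C = 1 − ε.
C = 1 − 0.158 = 0.8420 bits per channel use.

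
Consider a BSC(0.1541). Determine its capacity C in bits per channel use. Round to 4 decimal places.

Binary symmetric channel: C = 1 − h₂(ε) where h₂ is the binary entropy function.
h₂(0.1541) = −0.1541·log₂0.1541 − 0.8459·log₂0.8459 = 0.6200.
C = 1 − 0.6200 = 0.3800 bits per channel use.

0.3800 bits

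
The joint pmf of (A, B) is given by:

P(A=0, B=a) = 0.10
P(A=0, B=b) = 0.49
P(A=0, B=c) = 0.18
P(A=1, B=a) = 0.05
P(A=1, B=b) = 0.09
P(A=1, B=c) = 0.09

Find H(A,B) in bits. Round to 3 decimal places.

2.123 bits

H(A,B) = −Σ p(x,y)·log₂ p(x,y) over all 6 cells.
  cell (0,a): −0.10·log₂0.10 = 0.3322
  cell (0,b): −0.49·log₂0.49 = 0.5043
  cell (0,c): −0.18·log₂0.18 = 0.4453
  cell (1,a): −0.05·log₂0.05 = 0.2161
  cell (1,b): −0.09·log₂0.09 = 0.3127
  cell (1,c): −0.09·log₂0.09 = 0.3127
Sum = 2.123 bits.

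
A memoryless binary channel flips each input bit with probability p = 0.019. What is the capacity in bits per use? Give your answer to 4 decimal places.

0.8642 bits

Binary symmetric channel: C = 1 − h₂(ε) where h₂ is the binary entropy function.
h₂(0.019) = −0.019·log₂0.019 − 0.981·log₂0.981 = 0.1358.
C = 1 − 0.1358 = 0.8642 bits per channel use.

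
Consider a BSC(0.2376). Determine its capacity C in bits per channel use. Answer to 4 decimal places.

0.2090 bits

Binary symmetric channel: C = 1 − h₂(ε) where h₂ is the binary entropy function.
h₂(0.2376) = −0.2376·log₂0.2376 − 0.7624·log₂0.7624 = 0.7910.
C = 1 − 0.7910 = 0.2090 bits per channel use.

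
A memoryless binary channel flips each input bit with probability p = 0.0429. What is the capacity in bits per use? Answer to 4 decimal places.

Binary symmetric channel: C = 1 − h₂(ε) where h₂ is the binary entropy function.
h₂(0.0429) = −0.0429·log₂0.0429 − 0.9571·log₂0.9571 = 0.2554.
C = 1 − 0.2554 = 0.7446 bits per channel use.

0.7446 bits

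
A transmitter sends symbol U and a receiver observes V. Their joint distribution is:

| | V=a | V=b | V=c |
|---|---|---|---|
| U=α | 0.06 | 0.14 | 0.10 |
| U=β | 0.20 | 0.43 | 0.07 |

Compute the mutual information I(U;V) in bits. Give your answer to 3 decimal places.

Marginals: p(U) = (0.3000, 0.7000), p(V) = (0.2600, 0.5700, 0.1700).
I(U;V) = Σ p(x,y)·log₂[p(x,y)/(p(x)p(y))].
  (α,a): 0.06·log₂(0.7692) = -0.0227
  (α,b): 0.14·log₂(0.8187) = -0.0404
  (α,c): 0.10·log₂(1.9608) = 0.0971
  (β,a): 0.20·log₂(1.0989) = 0.0272
  (β,b): 0.43·log₂(1.0777) = 0.0464
  (β,c): 0.07·log₂(0.5882) = -0.0536
Sum = 0.054 bits.

0.054 bits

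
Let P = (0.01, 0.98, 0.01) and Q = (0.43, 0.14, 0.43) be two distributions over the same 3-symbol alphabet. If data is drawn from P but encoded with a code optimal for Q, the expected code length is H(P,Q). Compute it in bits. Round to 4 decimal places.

H(P,Q) = −Σ p·log₂ q.
  −0.01·log₂(0.43) = 0.01218
  −0.98·log₂(0.14) = 2.77977
  −0.01·log₂(0.43) = 0.01218
H(P,Q) = 2.8041 bits.

2.8041 bits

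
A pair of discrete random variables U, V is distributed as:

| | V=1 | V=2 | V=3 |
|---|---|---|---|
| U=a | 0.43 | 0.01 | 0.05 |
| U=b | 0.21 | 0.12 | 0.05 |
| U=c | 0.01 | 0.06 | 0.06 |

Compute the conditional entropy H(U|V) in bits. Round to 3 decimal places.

Chain rule: H(U|V) = H(U,V) − H(V).
Marginals: p(U) = (0.4900, 0.3800, 0.1300), p(V) = (0.6500, 0.1900, 0.1600).
H(U,V) = 2.4156 bits; H(V) = 1.2822 bits.
H(U|V) = 2.4156 − 1.2822 = 1.133 bits.

1.133 bits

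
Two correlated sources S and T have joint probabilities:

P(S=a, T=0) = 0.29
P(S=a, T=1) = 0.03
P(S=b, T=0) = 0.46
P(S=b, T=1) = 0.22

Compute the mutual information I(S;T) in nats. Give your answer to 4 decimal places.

Marginals: p(S) = (0.3200, 0.6800), p(T) = (0.7500, 0.2500).
I(S;T) = Σ p(x,y)·ln[p(x,y)/(p(x)p(y))].
  (a,0): 0.29·ln(1.2083) = 0.05488
  (a,1): 0.03·ln(0.3750) = -0.02942
  (b,0): 0.46·ln(0.9020) = -0.04746
  (b,1): 0.22·ln(1.2941) = 0.05672
Sum = 0.0347 nats.

0.0347 nats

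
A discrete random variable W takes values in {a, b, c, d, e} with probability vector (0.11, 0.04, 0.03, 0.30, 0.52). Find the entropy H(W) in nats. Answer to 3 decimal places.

H(W) = −Σ p·ln p.
  −(0.11)·ln(0.11) = 0.2428
  −(0.04)·ln(0.04) = 0.1288
  −(0.03)·ln(0.03) = 0.1052
  −(0.30)·ln(0.30) = 0.3612
  −(0.52)·ln(0.52) = 0.3400
Sum: 0.2428 + 0.1288 + 0.1052 + 0.3612 + 0.3400 = 1.178 nats.

1.178 nats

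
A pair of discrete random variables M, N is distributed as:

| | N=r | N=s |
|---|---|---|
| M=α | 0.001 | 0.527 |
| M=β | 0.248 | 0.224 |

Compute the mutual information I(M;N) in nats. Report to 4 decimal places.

0.2274 nats

Marginals: p(M) = (0.5280, 0.4720), p(N) = (0.2490, 0.7510).
I(M;N) = Σ p(x,y)·ln[p(x,y)/(p(x)p(y))].
  (α,r): 0.001·ln(0.0076) = -0.00488
  (α,s): 0.527·ln(1.3290) = 0.14991
  (β,r): 0.248·ln(2.1101) = 0.18519
  (β,s): 0.224·ln(0.6319) = -0.10281
Sum = 0.2274 nats.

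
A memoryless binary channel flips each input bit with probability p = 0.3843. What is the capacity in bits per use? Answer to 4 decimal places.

0.0390 bits

Binary symmetric channel: C = 1 − h₂(ε) where h₂ is the binary entropy function.
h₂(0.3843) = −0.3843·log₂0.3843 − 0.6157·log₂0.6157 = 0.9610.
C = 1 − 0.9610 = 0.0390 bits per channel use.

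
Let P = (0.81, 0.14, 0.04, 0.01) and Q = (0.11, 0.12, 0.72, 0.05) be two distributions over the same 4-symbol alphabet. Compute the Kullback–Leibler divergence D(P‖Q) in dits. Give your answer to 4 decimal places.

D(P‖Q) = Σ p·log₁₀(p/q).
  0.81·log₁₀(0.81/0.11) = 0.70234
  0.14·log₁₀(0.14/0.12) = 0.00937
  0.04·log₁₀(0.04/0.72) = -0.05021
  0.01·log₁₀(0.01/0.05) = -0.00699
D(P‖Q) = 0.6545 dits.

0.6545 dits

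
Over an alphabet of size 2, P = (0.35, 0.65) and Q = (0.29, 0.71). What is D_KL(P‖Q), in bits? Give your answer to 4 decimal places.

0.0122 bits

D(P‖Q) = Σ p·log₂(p/q).
  0.35·log₂(0.35/0.29) = 0.09496
  0.65·log₂(0.65/0.71) = -0.08280
D(P‖Q) = 0.0122 bits.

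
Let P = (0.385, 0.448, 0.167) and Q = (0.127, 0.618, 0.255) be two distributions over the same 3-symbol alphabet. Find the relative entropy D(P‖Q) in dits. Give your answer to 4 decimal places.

0.0921 dits

D(P‖Q) = Σ p·log₁₀(p/q).
  0.385·log₁₀(0.385/0.127) = 0.18544
  0.448·log₁₀(0.448/0.618) = -0.06259
  0.167·log₁₀(0.167/0.255) = -0.03070
D(P‖Q) = 0.0921 dits.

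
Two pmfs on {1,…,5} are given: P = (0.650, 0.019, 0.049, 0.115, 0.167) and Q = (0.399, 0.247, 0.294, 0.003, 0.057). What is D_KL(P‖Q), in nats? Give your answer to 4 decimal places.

0.7795 nats

D(P‖Q) = Σ p·ln(p/q).
  0.650·ln(0.650/0.399) = 0.31721
  0.019·ln(0.019/0.247) = -0.04873
  0.049·ln(0.049/0.294) = -0.08780
  0.115·ln(0.115/0.003) = 0.41933
  0.167·ln(0.167/0.057) = 0.17952
D(P‖Q) = 0.7795 nats.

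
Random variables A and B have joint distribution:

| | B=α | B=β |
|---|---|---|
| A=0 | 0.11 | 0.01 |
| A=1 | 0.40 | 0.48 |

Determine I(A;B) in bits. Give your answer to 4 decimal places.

0.0753 bits

Marginals: p(A) = (0.1200, 0.8800), p(B) = (0.5100, 0.4900).
I(A;B) = H(A) + H(B) − H(A,B).
H(A) = 0.5294, H(B) = 0.9997, H(A,B) = 1.4538.
I(A;B) = 0.5294 + 0.9997 − 1.4538 = 0.0753 bits.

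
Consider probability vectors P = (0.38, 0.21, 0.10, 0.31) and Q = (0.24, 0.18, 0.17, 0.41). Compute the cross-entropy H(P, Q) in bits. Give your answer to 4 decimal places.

H(P,Q) = −Σ p·log₂ q.
  −0.38·log₂(0.24) = 0.78238
  −0.21·log₂(0.18) = 0.51953
  −0.10·log₂(0.17) = 0.25564
  −0.31·log₂(0.41) = 0.39875
H(P,Q) = 1.9563 bits.

1.9563 bits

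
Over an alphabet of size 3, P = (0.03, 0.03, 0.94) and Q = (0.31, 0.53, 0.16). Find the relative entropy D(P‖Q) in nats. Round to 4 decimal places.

D(P‖Q) = Σ p·ln(p/q).
  0.03·ln(0.03/0.31) = -0.07006
  0.03·ln(0.03/0.53) = -0.08615
  0.94·ln(0.94/0.16) = 1.66446
D(P‖Q) = 1.5083 nats.

1.5083 nats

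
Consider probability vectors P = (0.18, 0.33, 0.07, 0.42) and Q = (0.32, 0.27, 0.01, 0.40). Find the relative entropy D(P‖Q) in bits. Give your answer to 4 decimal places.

D(P‖Q) = Σ p·log₂(p/q).
  0.18·log₂(0.18/0.32) = -0.14941
  0.33·log₂(0.33/0.27) = 0.09554
  0.07·log₂(0.07/0.01) = 0.19651
  0.42·log₂(0.42/0.40) = 0.02956
D(P‖Q) = 0.1722 bits.

0.1722 bits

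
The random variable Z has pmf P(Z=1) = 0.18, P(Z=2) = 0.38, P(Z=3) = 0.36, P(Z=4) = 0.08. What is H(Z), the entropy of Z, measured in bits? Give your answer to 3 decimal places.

1.798 bits

H(Z) = −Σ p·log₂ p.
  −(0.18)·log₂(0.18) = 0.4453
  −(0.38)·log₂(0.38) = 0.5305
  −(0.36)·log₂(0.36) = 0.5306
  −(0.08)·log₂(0.08) = 0.2915
Sum: 0.4453 + 0.5305 + 0.5306 + 0.2915 = 1.798 bits.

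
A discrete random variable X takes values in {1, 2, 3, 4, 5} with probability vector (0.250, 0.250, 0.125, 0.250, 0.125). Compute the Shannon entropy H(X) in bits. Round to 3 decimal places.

H(X) = −Σ p·log₂ p.
  −(0.250)·log₂(0.250) = 0.5000
  −(0.250)·log₂(0.250) = 0.5000
  −(0.125)·log₂(0.125) = 0.3750
  −(0.250)·log₂(0.250) = 0.5000
  −(0.125)·log₂(0.125) = 0.3750
Sum: 0.5000 + 0.5000 + 0.3750 + 0.5000 + 0.3750 = 2.250 bits.

2.250 bits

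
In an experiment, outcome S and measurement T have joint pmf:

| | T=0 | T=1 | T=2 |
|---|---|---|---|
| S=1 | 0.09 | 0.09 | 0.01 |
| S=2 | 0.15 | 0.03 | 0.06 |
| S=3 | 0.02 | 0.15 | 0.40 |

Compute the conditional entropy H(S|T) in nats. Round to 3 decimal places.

Marginals: p(S) = (0.1900, 0.2400, 0.5700), p(T) = (0.2600, 0.2700, 0.4700).
H(S|T) = Σ p(T) · H(S|T=·).
  T=0: p=0.2600, H(S|T=0) = 0.8819
  T=1: p=0.2700, H(S|T=1) = 0.9369
  T=2: p=0.4700, H(S|T=2) = 0.4819
Weighted sum = 0.709 nats.

0.709 nats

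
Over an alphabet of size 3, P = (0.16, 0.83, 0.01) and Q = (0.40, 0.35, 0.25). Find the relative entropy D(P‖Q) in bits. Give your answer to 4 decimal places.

0.7760 bits

D(P‖Q) = Σ p·log₂(p/q).
  0.16·log₂(0.16/0.40) = -0.21151
  0.83·log₂(0.83/0.35) = 1.03398
  0.01·log₂(0.01/0.25) = -0.04644
D(P‖Q) = 0.7760 bits.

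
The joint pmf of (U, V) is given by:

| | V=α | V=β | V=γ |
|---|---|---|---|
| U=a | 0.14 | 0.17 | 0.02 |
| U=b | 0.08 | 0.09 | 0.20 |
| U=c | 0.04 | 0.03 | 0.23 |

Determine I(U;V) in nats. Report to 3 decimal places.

Marginals: p(U) = (0.3300, 0.3700, 0.3000), p(V) = (0.2600, 0.2900, 0.4500).
I(U;V) = H(U) + H(V) − H(U,V).
H(U) = 1.0949, H(V) = 1.0686, H(U,V) = 1.9674.
I(U;V) = 1.0949 + 1.0686 − 1.9674 = 0.196 nats.

0.196 nats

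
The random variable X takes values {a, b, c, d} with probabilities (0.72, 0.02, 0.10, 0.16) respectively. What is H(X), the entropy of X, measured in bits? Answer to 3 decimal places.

1.209 bits

H(X) = −Σ p·log₂ p.
  −(0.72)·log₂(0.72) = 0.3412
  −(0.02)·log₂(0.02) = 0.1129
  −(0.10)·log₂(0.10) = 0.3322
  −(0.16)·log₂(0.16) = 0.4230
Sum: 0.3412 + 0.1129 + 0.3322 + 0.4230 = 1.209 bits.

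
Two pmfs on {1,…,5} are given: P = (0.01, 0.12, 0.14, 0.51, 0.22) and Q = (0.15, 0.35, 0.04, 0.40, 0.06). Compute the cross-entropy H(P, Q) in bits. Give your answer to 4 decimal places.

2.4264 bits

H(P,Q) = −Σ p·log₂ q.
  −0.01·log₂(0.15) = 0.02737
  −0.12·log₂(0.35) = 0.18175
  −0.14·log₂(0.04) = 0.65014
  −0.51·log₂(0.40) = 0.67418
  −0.22·log₂(0.06) = 0.89296
H(P,Q) = 2.4264 bits.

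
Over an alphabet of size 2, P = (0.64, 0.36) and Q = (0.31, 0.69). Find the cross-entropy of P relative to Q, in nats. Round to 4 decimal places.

0.8831 nats

H(P,Q) = −Σ p·ln q.
  −0.64·ln(0.31) = 0.74956
  −0.36·ln(0.69) = 0.13358
H(P,Q) = 0.8831 nats.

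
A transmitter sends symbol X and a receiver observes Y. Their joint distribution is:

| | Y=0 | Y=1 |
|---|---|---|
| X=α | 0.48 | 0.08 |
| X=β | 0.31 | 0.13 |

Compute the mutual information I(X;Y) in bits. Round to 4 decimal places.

Marginals: p(X) = (0.5600, 0.4400), p(Y) = (0.7900, 0.2100).
I(X;Y) = H(X) + H(Y) − H(X,Y).
H(X) = 0.9896, H(Y) = 0.7415, H(X,Y) = 1.7062.
I(X;Y) = 0.9896 + 0.7415 − 1.7062 = 0.0249 bits.

0.0249 bits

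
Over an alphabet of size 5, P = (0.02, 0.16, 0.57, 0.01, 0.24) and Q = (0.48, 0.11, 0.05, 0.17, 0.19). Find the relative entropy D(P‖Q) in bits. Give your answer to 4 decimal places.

D(P‖Q) = Σ p·log₂(p/q).
  0.02·log₂(0.02/0.48) = -0.09170
  0.16·log₂(0.16/0.11) = 0.08649
  0.57·log₂(0.57/0.05) = 2.00125
  0.01·log₂(0.01/0.17) = -0.04087
  0.24·log₂(0.24/0.19) = 0.08089
D(P‖Q) = 2.0361 bits.

2.0361 bits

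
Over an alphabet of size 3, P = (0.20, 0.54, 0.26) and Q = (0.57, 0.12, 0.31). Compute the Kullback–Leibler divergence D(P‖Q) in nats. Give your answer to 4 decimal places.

D(P‖Q) = Σ p·ln(p/q).
  0.20·ln(0.20/0.57) = -0.20946
  0.54·ln(0.54/0.12) = 0.81220
  0.26·ln(0.26/0.31) = -0.04573
D(P‖Q) = 0.5570 nats.

0.5570 nats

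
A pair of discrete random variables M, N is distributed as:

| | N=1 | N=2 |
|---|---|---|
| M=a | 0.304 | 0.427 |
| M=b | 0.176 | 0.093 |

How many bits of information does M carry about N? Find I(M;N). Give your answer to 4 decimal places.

Marginals: p(M) = (0.7310, 0.2690), p(N) = (0.4800, 0.5200).
I(M;N) = H(M) + H(N) − H(M,N).
H(M) = 0.8400, H(N) = 0.9988, H(M,N) = 1.8062.
I(M;N) = 0.8400 + 0.9988 − 1.8062 = 0.0326 bits.

0.0326 bits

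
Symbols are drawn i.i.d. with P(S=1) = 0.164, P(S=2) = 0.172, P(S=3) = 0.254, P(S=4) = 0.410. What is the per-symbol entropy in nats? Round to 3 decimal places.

H(S) = −Σ p·ln p.
  −(0.164)·ln(0.164) = 0.2965
  −(0.172)·ln(0.172) = 0.3028
  −(0.254)·ln(0.254) = 0.3481
  −(0.410)·ln(0.410) = 0.3656
Sum: 0.2965 + 0.3028 + 0.3481 + 0.3656 = 1.313 nats.

1.313 nats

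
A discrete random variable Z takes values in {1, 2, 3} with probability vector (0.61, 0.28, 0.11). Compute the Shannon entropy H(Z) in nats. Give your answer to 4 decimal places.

0.9008 nats

H(Z) = −Σ p·ln p.
  −(0.61)·ln(0.61) = 0.30152
  −(0.28)·ln(0.28) = 0.35643
  −(0.11)·ln(0.11) = 0.24280
Sum: 0.30152 + 0.35643 + 0.24280 = 0.9008 nats.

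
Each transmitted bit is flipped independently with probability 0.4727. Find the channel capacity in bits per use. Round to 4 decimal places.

Binary symmetric channel: C = 1 − h₂(ε) where h₂ is the binary entropy function.
h₂(0.4727) = −0.4727·log₂0.4727 − 0.5273·log₂0.5273 = 0.9978.
C = 1 − 0.9978 = 0.0022 bits per channel use.

0.0022 bits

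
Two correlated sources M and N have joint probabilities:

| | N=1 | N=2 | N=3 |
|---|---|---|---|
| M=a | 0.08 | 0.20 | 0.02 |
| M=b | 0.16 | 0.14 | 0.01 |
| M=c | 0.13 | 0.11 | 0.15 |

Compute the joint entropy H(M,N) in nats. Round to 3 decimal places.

H(M,N) = −Σ p(x,y)·ln p(x,y) over all 9 cells.
  cell (a,1): −0.08·ln0.08 = 0.2021
  cell (a,2): −0.20·ln0.20 = 0.3219
  cell (a,3): −0.02·ln0.02 = 0.0782
  cell (b,1): −0.16·ln0.16 = 0.2932
  cell (b,2): −0.14·ln0.14 = 0.2753
  cell (b,3): −0.01·ln0.01 = 0.0461
  cell (c,1): −0.13·ln0.13 = 0.2652
  cell (c,2): −0.11·ln0.11 = 0.2428
  cell (c,3): −0.15·ln0.15 = 0.2846
Sum = 2.009 nats.

2.009 nats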